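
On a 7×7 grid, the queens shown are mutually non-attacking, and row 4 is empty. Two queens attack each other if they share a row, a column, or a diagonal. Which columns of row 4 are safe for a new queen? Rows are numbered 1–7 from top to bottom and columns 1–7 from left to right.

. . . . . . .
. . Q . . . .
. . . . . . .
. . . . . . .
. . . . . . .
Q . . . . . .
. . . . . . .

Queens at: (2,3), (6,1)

columns 2, 4, 6, 7

(2,3) attacks row 4 at column 3 and diagonals 1, 5.
(6,1) attacks row 4 at column 1 and diagonals 3.
Attacked columns: {1, 3, 5}. Safe: {2, 4, 6, 7}.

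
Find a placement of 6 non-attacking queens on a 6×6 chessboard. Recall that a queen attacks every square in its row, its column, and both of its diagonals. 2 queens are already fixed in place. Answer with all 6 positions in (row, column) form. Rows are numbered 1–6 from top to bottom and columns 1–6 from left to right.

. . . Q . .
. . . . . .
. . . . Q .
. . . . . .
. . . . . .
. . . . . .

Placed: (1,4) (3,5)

(1,4) (2,1) (3,5) (4,2) (5,6) (6,3)

Row 2: attacked by (1,4)→{3,4,5}; (3,5)→{4,5,6}. Safe: 1, 2. Place at column 1.
Row 4: attacked by (1,4)→{1,4}; (2,1)→{1,3}; (3,5)→{4,5,6}. Safe: 2. Place at column 2.
Row 5: attacked by (1,4)→{4}; (2,1)→{1,4}; (3,5)→{3,5}; (4,2)→{1,2,3}. Safe: 6. Place at column 6.
Row 6: attacked by (1,4)→{4}; (2,1)→{1,5}; (3,5)→{2,5}; (4,2)→{2,4}; (5,6)→{5,6}. Safe: 3. Place at column 3.
Columns [4, 1, 5, 2, 6, 3], r−c [-3, 1, -2, 2, -1, 3], r+c [5, 3, 8, 6, 11, 9] are all distinct, so no two queens attack.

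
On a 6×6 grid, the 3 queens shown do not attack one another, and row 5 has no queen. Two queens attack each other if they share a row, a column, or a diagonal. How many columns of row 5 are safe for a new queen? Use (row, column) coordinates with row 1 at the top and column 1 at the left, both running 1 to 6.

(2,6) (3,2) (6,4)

1

(2,6) attacks row 5 at column 6 and diagonals 3.
(3,2) attacks row 5 at column 2 and diagonals 4.
(6,4) attacks row 5 at column 4 and diagonals 3, 5.
Attacked columns: {2, 3, 4, 5, 6}. Safe: {1}.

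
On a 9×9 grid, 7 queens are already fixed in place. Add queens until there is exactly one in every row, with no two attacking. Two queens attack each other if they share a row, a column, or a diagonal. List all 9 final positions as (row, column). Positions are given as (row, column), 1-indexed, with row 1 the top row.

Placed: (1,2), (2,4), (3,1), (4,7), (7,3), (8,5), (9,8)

Row 5: attacked by (1,2)→{2,6}; (2,4)→{1,4,7}; (3,1)→{1,3}; (4,7)→{6,7,8}; (7,3)→{1,3,5}; (8,5)→{2,5,8}; (9,8)→{4,8}. Safe: 9. Place at column 9.
Row 6: attacked by (1,2)→{2,7}; (2,4)→{4,8}; (3,1)→{1,4}; (4,7)→{5,7,9}; (5,9)→{8,9}; (7,3)→{2,3,4}; (8,5)→{3,5,7}; (9,8)→{5,8}. Safe: 6. Place at column 6.
Columns [2, 4, 1, 7, 9, 6, 3, 5, 8], r−c [-1, -2, 2, -3, -4, 0, 4, 3, 1], r+c [3, 6, 4, 11, 14, 12, 10, 13, 17] are all distinct, so no two queens attack.

(1,2) (2,4) (3,1) (4,7) (5,9) (6,6) (7,3) (8,5) (9,8)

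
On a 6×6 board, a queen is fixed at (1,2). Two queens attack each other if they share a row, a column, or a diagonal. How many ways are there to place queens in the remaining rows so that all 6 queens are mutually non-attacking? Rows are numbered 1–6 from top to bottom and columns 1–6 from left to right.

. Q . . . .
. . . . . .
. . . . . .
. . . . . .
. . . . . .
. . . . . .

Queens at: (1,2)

1

Branch on row 2: col 4 → 1; col 5 → 0; col 6 → 0.
Sum: 1 + 0 + 0 = 1.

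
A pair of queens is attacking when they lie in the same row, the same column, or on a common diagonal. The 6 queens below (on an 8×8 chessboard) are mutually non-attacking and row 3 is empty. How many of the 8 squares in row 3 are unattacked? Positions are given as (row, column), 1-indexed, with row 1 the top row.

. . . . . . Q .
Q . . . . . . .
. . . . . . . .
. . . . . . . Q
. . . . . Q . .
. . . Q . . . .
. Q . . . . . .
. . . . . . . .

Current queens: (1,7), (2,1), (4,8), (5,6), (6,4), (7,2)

(1,7) attacks row 3 at column 7 and diagonals 5.
(2,1) attacks row 3 at column 1 and diagonals 2.
(4,8) attacks row 3 at column 8 and diagonals 7.
(5,6) attacks row 3 at column 6 and diagonals 4, 8.
(6,4) attacks row 3 at column 4 and diagonals 1, 7.
(7,2) attacks row 3 at column 2 and diagonals 6.
Attacked columns: {1, 2, 4, 5, 6, 7, 8}. Safe: {3}.

1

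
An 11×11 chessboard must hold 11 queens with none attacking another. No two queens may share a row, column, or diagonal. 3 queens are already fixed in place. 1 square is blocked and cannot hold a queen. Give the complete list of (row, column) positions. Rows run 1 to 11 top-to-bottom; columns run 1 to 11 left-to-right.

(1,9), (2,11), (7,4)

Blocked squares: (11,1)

(1,9) (2,11) (3,3) (4,5) (5,10) (6,1) (7,4) (8,6) (9,8) (10,2) (11,7)

Row 3: attacked by (1,9)→{7,9,11}; (2,11)→{10,11}; (7,4)→{4,8}. Safe: 1, 2, 3, 5, 6. Place at column 3.
Row 4: attacked by (1,9)→{6,9}; (2,11)→{9,11}; (3,3)→{2,3,4}; (7,4)→{1,4,7}. Safe: 5, 8, 10. Place at column 5.
Row 5: attacked by (1,9)→{5,9}; (2,11)→{8,11}; (3,3)→{1,3,5}; (4,5)→{4,5,6}; (7,4)→{2,4,6}. Safe: 7, 10. Place at column 10.
Row 6: attacked by (1,9)→{4,9}; (2,11)→{7,11}; (3,3)→{3,6}; (4,5)→{3,5,7}; (5,10)→{9,10,11}; (7,4)→{3,4,5}. Safe: 1, 2, 8. Place at column 1.
Row 8: attacked by (1,9)→{2,9}; (2,11)→{5,11}; (3,3)→{3,8}; (4,5)→{1,5,9}; (5,10)→{7,10}; (6,1)→{1,3}; (7,4)→{3,4,5}. Safe: 6. Place at column 6.
Row 9: attacked by (1,9)→{1,9}; (2,11)→{4,11}; (3,3)→{3,9}; (4,5)→{5,10}; (5,10)→{6,10}; (6,1)→{1,4}; (7,4)→{2,4,6}; (8,6)→{5,6,7}. Safe: 8. Place at column 8.
Row 10: attacked by (1,9)→{9}; (2,11)→{3,11}; (3,3)→{3,10}; (4,5)→{5,11}; (5,10)→{5,10}; (6,1)→{1,5}; (7,4)→{1,4,7}; (8,6)→{4,6,8}; (9,8)→{7,8,9}. Safe: 2. Place at column 2.
Row 11: attacked by (1,9)→{9}; (2,11)→{2,11}; (3,3)→{3,11}; (4,5)→{5}; (5,10)→{4,10}; (6,1)→{1,6}; (7,4)→{4,8}; (8,6)→{3,6,9}; (9,8)→{6,8,10}; (10,2)→{1,2,3}. Blocked: 1. Safe: 7. Place at column 7.
Columns [9, 11, 3, 5, 10, 1, 4, 6, 8, 2, 7], r−c [-8, -9, 0, -1, -5, 5, 3, 2, 1, 8, 4], r+c [10, 13, 6, 9, 15, 7, 11, 14, 17, 12, 18] are all distinct, so no two queens attack.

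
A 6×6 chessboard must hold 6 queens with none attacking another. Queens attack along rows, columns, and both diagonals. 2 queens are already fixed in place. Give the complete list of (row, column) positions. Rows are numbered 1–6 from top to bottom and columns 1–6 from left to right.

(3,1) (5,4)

Row 1: attacked by (3,1)→{1,3}; (5,4)→{4}. Safe: 2, 5, 6. Place at column 5.
Row 2: attacked by (1,5)→{4,5,6}; (3,1)→{1,2}; (5,4)→{1,4}. Safe: 3. Place at column 3.
Row 4: attacked by (1,5)→{2,5}; (2,3)→{1,3,5}; (3,1)→{1,2}; (5,4)→{3,4,5}. Safe: 6. Place at column 6.
Row 6: attacked by (1,5)→{5}; (2,3)→{3}; (3,1)→{1,4}; (4,6)→{4,6}; (5,4)→{3,4,5}. Safe: 2. Place at column 2.
Columns [5, 3, 1, 6, 4, 2], r−c [-4, -1, 2, -2, 1, 4], r+c [6, 5, 4, 10, 9, 8] are all distinct, so no two queens attack.

(1,5) (2,3) (3,1) (4,6) (5,4) (6,2)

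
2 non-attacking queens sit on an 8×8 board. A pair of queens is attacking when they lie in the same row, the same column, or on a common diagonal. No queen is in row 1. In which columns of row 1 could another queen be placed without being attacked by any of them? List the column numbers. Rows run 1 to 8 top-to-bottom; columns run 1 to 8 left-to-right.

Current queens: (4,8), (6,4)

columns 1, 2, 3, 6, 7

(4,8) attacks row 1 at column 8 and diagonals 5.
(6,4) attacks row 1 at column 4.
Attacked columns: {4, 5, 8}. Safe: {1, 2, 3, 6, 7}.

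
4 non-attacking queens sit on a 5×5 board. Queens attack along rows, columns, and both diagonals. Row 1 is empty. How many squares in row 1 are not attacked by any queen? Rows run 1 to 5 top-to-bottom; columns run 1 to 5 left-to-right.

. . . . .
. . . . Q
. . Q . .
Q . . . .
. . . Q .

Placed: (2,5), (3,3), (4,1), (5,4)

1

(2,5) attacks row 1 at column 5 and diagonals 4.
(3,3) attacks row 1 at column 3 and diagonals 1, 5.
(4,1) attacks row 1 at column 1 and diagonals 4.
(5,4) attacks row 1 at column 4.
Attacked columns: {1, 3, 4, 5}. Safe: {2}.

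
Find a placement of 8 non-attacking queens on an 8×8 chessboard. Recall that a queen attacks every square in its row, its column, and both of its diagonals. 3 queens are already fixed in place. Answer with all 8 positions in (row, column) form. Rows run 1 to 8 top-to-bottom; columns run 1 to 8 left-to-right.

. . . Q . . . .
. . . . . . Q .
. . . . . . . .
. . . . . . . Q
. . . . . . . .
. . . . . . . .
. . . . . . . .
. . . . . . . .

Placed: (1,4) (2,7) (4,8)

(1,4) (2,7) (3,3) (4,8) (5,2) (6,5) (7,1) (8,6)

Row 3: attacked by (1,4)→{2,4,6}; (2,7)→{6,7,8}; (4,8)→{7,8}. Safe: 1, 3, 5. Place at column 3.
Row 5: attacked by (1,4)→{4,8}; (2,7)→{4,7}; (3,3)→{1,3,5}; (4,8)→{7,8}. Safe: 2, 6. Place at column 2.
Row 6: attacked by (1,4)→{4}; (2,7)→{3,7}; (3,3)→{3,6}; (4,8)→{6,8}; (5,2)→{1,2,3}. Safe: 5. Place at column 5.
Row 7: attacked by (1,4)→{4}; (2,7)→{2,7}; (3,3)→{3,7}; (4,8)→{5,8}; (5,2)→{2,4}; (6,5)→{4,5,6}. Safe: 1. Place at column 1.
Row 8: attacked by (1,4)→{4}; (2,7)→{1,7}; (3,3)→{3,8}; (4,8)→{4,8}; (5,2)→{2,5}; (6,5)→{3,5,7}; (7,1)→{1,2}. Safe: 6. Place at column 6.
Columns [4, 7, 3, 8, 2, 5, 1, 6], r−c [-3, -5, 0, -4, 3, 1, 6, 2], r+c [5, 9, 6, 12, 7, 11, 8, 14] are all distinct, so no two queens attack.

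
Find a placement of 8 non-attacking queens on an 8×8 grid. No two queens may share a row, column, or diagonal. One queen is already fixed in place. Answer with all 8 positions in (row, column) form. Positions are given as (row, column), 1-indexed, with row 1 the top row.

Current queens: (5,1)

Row 1: attacked by (5,1)→{1,5}. Safe: 2, 3, 4, 6, 7, 8. Place at column 4.
Row 2: attacked by (1,4)→{3,4,5}; (5,1)→{1,4}. Safe: 2, 6, 7, 8. Place at column 6.
Row 3: attacked by (1,4)→{2,4,6}; (2,6)→{5,6,7}; (5,1)→{1,3}. Safe: 8. Place at column 8.
Row 4: attacked by (1,4)→{1,4,7}; (2,6)→{4,6,8}; (3,8)→{7,8}; (5,1)→{1,2}. Safe: 3, 5. Place at column 3.
Row 6: attacked by (1,4)→{4}; (2,6)→{2,6}; (3,8)→{5,8}; (4,3)→{1,3,5}; (5,1)→{1,2}. Safe: 7. Place at column 7.
Row 7: attacked by (1,4)→{4}; (2,6)→{1,6}; (3,8)→{4,8}; (4,3)→{3,6}; (5,1)→{1,3}; (6,7)→{6,7,8}. Safe: 2, 5. Place at column 5.
Row 8: attacked by (1,4)→{4}; (2,6)→{6}; (3,8)→{3,8}; (4,3)→{3,7}; (5,1)→{1,4}; (6,7)→{5,7}; (7,5)→{4,5,6}. Safe: 2. Place at column 2.
Columns [4, 6, 8, 3, 1, 7, 5, 2], r−c [-3, -4, -5, 1, 4, -1, 2, 6], r+c [5, 8, 11, 7, 6, 13, 12, 10] are all distinct, so no two queens attack.

(1,4) (2,6) (3,8) (4,3) (5,1) (6,7) (7,5) (8,2)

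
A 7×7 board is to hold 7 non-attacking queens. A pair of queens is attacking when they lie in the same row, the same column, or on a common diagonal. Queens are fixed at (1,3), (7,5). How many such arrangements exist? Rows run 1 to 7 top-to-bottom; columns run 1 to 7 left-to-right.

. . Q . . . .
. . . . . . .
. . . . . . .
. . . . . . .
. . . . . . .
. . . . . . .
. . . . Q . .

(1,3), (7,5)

2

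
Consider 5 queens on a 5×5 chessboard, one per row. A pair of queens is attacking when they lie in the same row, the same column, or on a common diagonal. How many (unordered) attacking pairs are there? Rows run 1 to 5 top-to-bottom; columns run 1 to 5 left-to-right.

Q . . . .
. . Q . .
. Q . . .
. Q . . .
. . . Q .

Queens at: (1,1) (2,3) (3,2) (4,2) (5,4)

Same column: (3,2)–(4,2) (column 2).
Same diagonal: (2,3)–(3,2) (|2−3| = |3−2| = 1); (3,2)–(5,4) (|3−5| = |2−4| = 2).
Total attacking pairs: 3.

3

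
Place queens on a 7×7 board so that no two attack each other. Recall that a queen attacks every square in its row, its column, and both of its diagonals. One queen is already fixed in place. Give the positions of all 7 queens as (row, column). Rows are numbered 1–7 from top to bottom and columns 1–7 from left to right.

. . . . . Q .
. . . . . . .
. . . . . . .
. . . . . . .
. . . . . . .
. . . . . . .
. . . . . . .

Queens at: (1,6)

Row 2: attacked by (1,6)→{5,6,7}. Safe: 1, 2, 3, 4. Place at column 3.
Row 3: attacked by (1,6)→{4,6}; (2,3)→{2,3,4}. Safe: 1, 5, 7. Place at column 5.
Row 4: attacked by (1,6)→{3,6}; (2,3)→{1,3,5}; (3,5)→{4,5,6}. Safe: 2, 7. Place at column 7.
Row 5: attacked by (1,6)→{2,6}; (2,3)→{3,6}; (3,5)→{3,5,7}; (4,7)→{6,7}. Safe: 1, 4. Place at column 1.
Row 6: attacked by (1,6)→{1,6}; (2,3)→{3,7}; (3,5)→{2,5}; (4,7)→{5,7}; (5,1)→{1,2}. Safe: 4. Place at column 4.
Row 7: attacked by (1,6)→{6}; (2,3)→{3}; (3,5)→{1,5}; (4,7)→{4,7}; (5,1)→{1,3}; (6,4)→{3,4,5}. Safe: 2. Place at column 2.
Columns [6, 3, 5, 7, 1, 4, 2], r−c [-5, -1, -2, -3, 4, 2, 5], r+c [7, 5, 8, 11, 6, 10, 9] are all distinct, so no two queens attack.

(1,6) (2,3) (3,5) (4,7) (5,1) (6,4) (7,2)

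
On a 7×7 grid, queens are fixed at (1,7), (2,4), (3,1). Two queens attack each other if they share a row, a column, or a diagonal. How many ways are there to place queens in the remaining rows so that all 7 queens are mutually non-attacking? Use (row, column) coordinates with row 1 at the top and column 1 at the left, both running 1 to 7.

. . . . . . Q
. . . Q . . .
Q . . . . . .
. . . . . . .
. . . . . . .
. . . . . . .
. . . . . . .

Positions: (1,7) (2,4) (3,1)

1

Branch on row 4: col 3 → 0; col 5 → 1.
Sum: 0 + 1 = 1.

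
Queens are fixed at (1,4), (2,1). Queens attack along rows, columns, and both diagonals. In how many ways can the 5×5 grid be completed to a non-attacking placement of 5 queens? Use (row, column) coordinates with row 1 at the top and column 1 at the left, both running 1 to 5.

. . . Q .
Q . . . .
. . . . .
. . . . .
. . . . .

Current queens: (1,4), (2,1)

Branch on row 3: col 3 → 1; col 5 → 0.
Sum: 1 + 0 = 1.

1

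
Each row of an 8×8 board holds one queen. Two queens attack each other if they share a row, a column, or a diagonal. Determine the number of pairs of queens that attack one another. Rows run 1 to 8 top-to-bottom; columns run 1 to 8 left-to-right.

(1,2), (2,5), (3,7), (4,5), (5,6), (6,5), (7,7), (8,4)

8

Same column: (2,5)–(4,5) (column 5); (2,5)–(6,5) (column 5); (3,7)–(7,7) (column 7); (4,5)–(6,5) (column 5).
Same diagonal: (1,2)–(4,5) (|1−4| = |2−5| = 3); (1,2)–(5,6) (|1−5| = |2−6| = 4); (4,5)–(5,6) (|4−5| = |5−6| = 1); (5,6)–(6,5) (|5−6| = |6−5| = 1).
Total attacking pairs: 8.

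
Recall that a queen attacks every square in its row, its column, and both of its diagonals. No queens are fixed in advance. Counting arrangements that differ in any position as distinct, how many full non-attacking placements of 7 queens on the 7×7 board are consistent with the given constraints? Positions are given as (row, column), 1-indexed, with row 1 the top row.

40

Branch on row 1: col 1 → 4; col 2 → 7; col 3 → 6; col 4 → 6; col 5 → 6; col 6 → 7; col 7 → 4.
Sum: 4 + 7 + 6 + 6 + 6 + 7 + 4 = 40.
(This is the classic 7-queens count.)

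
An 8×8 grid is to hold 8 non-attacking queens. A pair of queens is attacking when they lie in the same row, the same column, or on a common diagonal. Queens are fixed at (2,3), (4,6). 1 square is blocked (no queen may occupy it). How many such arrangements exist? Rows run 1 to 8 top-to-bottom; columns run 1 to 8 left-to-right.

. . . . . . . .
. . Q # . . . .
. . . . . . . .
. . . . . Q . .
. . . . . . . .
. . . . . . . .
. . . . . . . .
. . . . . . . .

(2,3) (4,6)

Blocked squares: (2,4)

3

Branch on row 1: col 1 → 0; col 5 → 1; col 7 → 1; col 8 → 1.
Sum: 0 + 1 + 1 + 1 = 3.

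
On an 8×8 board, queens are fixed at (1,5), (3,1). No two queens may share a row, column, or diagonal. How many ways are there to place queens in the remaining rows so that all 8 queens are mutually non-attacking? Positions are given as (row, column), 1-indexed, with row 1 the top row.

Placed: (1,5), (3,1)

4

Branch on row 2: col 3 → 2; col 7 → 2; col 8 → 0.
Sum: 2 + 2 + 0 = 4.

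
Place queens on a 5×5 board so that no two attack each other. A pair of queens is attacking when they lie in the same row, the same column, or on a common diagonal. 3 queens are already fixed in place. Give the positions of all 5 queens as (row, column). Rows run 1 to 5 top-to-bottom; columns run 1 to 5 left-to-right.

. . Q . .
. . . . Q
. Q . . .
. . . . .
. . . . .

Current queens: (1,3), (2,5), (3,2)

Row 4: attacked by (1,3)→{3}; (2,5)→{3,5}; (3,2)→{1,2,3}. Safe: 4. Place at column 4.
Row 5: attacked by (1,3)→{3}; (2,5)→{2,5}; (3,2)→{2,4}; (4,4)→{3,4,5}. Safe: 1. Place at column 1.
Columns [3, 5, 2, 4, 1], r−c [-2, -3, 1, 0, 4], r+c [4, 7, 5, 8, 6] are all distinct, so no two queens attack.

(1,3) (2,5) (3,2) (4,4) (5,1)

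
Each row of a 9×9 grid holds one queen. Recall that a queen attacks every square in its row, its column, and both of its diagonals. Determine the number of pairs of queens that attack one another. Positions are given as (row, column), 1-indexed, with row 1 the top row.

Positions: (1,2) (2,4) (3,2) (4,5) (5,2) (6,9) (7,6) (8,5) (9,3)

Same column: (1,2)–(3,2) (column 2); (1,2)–(5,2) (column 2); (3,2)–(5,2) (column 2); (4,5)–(8,5) (column 5).
Same diagonal: (1,2)–(4,5) (|1−4| = |2−5| = 3); (3,2)–(7,6) (|3−7| = |2−6| = 4); (5,2)–(8,5) (|5−8| = |2−5| = 3); (7,6)–(8,5) (|7−8| = |6−5| = 1).
Total attacking pairs: 8.

8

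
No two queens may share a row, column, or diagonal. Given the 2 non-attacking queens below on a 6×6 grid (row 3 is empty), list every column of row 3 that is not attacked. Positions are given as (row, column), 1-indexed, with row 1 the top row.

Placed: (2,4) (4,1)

(2,4) attacks row 3 at column 4 and diagonals 3, 5.
(4,1) attacks row 3 at column 1 and diagonals 2.
Attacked columns: {1, 2, 3, 4, 5}. Safe: {6}.

columns 6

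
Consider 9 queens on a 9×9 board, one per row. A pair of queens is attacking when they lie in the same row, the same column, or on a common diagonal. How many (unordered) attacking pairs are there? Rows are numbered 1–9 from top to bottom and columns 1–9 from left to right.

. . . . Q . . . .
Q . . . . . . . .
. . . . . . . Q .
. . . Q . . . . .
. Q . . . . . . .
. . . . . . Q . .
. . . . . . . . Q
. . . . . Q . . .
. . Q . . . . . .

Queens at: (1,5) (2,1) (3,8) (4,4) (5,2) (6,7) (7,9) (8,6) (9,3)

0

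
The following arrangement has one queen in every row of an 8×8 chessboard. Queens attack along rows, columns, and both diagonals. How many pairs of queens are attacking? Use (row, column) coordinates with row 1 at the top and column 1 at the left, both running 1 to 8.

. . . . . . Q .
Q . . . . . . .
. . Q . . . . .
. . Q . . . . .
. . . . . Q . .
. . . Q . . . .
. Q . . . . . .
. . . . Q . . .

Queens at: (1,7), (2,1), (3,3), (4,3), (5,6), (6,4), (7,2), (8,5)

2

Same column: (3,3)–(4,3) (column 3).
Same diagonal: (2,1)–(4,3) (|2−4| = |1−3| = 2).
Total attacking pairs: 2.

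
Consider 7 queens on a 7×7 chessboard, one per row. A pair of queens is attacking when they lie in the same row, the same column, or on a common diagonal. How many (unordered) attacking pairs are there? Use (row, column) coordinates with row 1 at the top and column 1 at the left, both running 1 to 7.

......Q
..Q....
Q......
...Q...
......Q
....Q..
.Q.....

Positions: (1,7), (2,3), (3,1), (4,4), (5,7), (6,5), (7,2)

2

Same column: (1,7)–(5,7) (column 7).
Same diagonal: (1,7)–(4,4) (|1−4| = |7−4| = 3).
Total attacking pairs: 2.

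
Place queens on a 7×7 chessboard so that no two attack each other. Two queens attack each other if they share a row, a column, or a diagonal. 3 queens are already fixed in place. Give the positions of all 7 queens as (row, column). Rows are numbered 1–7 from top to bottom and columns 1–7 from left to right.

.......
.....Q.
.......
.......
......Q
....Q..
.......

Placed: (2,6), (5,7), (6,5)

Row 1: attacked by (2,6)→{5,6,7}; (5,7)→{3,7}; (6,5)→{5}. Safe: 1, 2, 4. Place at column 1.
Row 3: attacked by (1,1)→{1,3}; (2,6)→{5,6,7}; (5,7)→{5,7}; (6,5)→{2,5}. Safe: 4. Place at column 4.
Row 4: attacked by (1,1)→{1,4}; (2,6)→{4,6}; (3,4)→{3,4,5}; (5,7)→{6,7}; (6,5)→{3,5,7}. Safe: 2. Place at column 2.
Row 7: attacked by (1,1)→{1,7}; (2,6)→{1,6}; (3,4)→{4}; (4,2)→{2,5}; (5,7)→{5,7}; (6,5)→{4,5,6}. Safe: 3. Place at column 3.
Columns [1, 6, 4, 2, 7, 5, 3], r−c [0, -4, -1, 2, -2, 1, 4], r+c [2, 8, 7, 6, 12, 11, 10] are all distinct, so no two queens attack.

(1,1) (2,6) (3,4) (4,2) (5,7) (6,5) (7,3)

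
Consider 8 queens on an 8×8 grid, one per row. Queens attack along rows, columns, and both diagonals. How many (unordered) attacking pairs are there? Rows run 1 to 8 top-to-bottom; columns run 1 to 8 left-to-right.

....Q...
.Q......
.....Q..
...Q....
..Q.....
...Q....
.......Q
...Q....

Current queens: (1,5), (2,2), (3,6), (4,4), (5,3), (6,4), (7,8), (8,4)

6

Same column: (4,4)–(6,4) (column 4); (4,4)–(8,4) (column 4); (6,4)–(8,4) (column 4).
Same diagonal: (2,2)–(4,4) (|2−4| = |2−4| = 2); (4,4)–(5,3) (|4−5| = |4−3| = 1); (5,3)–(6,4) (|5−6| = |3−4| = 1).
Total attacking pairs: 6.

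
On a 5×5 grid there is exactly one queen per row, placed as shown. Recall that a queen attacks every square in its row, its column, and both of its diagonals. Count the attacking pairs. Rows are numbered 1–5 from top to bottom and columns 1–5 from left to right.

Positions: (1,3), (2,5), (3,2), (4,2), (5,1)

2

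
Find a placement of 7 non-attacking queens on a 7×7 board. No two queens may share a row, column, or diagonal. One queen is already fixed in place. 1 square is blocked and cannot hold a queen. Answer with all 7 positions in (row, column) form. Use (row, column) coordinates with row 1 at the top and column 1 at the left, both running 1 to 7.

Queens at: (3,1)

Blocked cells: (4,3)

Row 1: attacked by (3,1)→{1,3}. Safe: 2, 4, 5, 6, 7. Place at column 5.
Row 2: attacked by (1,5)→{4,5,6}; (3,1)→{1,2}. Safe: 3, 7. Place at column 3.
Row 4: attacked by (1,5)→{2,5}; (2,3)→{1,3,5}; (3,1)→{1,2}. Blocked: 3. Safe: 4, 6, 7. Place at column 6.
Row 5: attacked by (1,5)→{1,5}; (2,3)→{3,6}; (3,1)→{1,3}; (4,6)→{5,6,7}. Safe: 2, 4. Place at column 4.
Row 6: attacked by (1,5)→{5}; (2,3)→{3,7}; (3,1)→{1,4}; (4,6)→{4,6}; (5,4)→{3,4,5}. Safe: 2. Place at column 2.
Row 7: attacked by (1,5)→{5}; (2,3)→{3}; (3,1)→{1,5}; (4,6)→{3,6}; (5,4)→{2,4,6}; (6,2)→{1,2,3}. Safe: 7. Place at column 7.
Columns [5, 3, 1, 6, 4, 2, 7], r−c [-4, -1, 2, -2, 1, 4, 0], r+c [6, 5, 4, 10, 9, 8, 14] are all distinct, so no two queens attack.

(1,5) (2,3) (3,1) (4,6) (5,4) (6,2) (7,7)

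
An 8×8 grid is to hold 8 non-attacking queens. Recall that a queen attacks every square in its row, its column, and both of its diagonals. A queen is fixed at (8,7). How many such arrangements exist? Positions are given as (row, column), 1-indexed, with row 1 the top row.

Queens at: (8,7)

Branch on row 1: col 1 → 0; col 2 → 0; col 3 → 0; col 4 → 3; col 5 → 3; col 6 → 2; col 8 → 0.
Sum: 0 + 0 + 0 + 3 + 3 + 2 + 0 = 8.

8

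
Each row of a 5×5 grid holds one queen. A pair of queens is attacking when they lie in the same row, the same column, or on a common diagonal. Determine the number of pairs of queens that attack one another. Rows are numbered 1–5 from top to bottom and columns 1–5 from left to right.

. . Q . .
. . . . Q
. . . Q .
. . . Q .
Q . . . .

Same column: (3,4)–(4,4) (column 4).
Same diagonal: (2,5)–(3,4) (|2−3| = |5−4| = 1).
Total attacking pairs: 2.

2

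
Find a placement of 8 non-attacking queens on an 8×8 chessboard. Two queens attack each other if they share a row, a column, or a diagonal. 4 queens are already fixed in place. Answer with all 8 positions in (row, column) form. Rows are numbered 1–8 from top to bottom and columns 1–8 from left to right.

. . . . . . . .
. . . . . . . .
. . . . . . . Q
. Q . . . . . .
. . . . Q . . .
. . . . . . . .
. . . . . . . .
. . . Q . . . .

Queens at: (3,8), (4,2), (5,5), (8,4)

Row 1: attacked by (3,8)→{6,8}; (4,2)→{2,5}; (5,5)→{1,5}; (8,4)→{4}. Safe: 3, 7. Place at column 7.
Row 2: attacked by (1,7)→{6,7,8}; (3,8)→{7,8}; (4,2)→{2,4}; (5,5)→{2,5,8}; (8,4)→{4}. Safe: 1, 3. Place at column 3.
Row 6: attacked by (1,7)→{2,7}; (2,3)→{3,7}; (3,8)→{5,8}; (4,2)→{2,4}; (5,5)→{4,5,6}; (8,4)→{2,4,6}. Safe: 1. Place at column 1.
Row 7: attacked by (1,7)→{1,7}; (2,3)→{3,8}; (3,8)→{4,8}; (4,2)→{2,5}; (5,5)→{3,5,7}; (6,1)→{1,2}; (8,4)→{3,4,5}. Safe: 6. Place at column 6.
Columns [7, 3, 8, 2, 5, 1, 6, 4], r−c [-6, -1, -5, 2, 0, 5, 1, 4], r+c [8, 5, 11, 6, 10, 7, 13, 12] are all distinct, so no two queens attack.

(1,7) (2,3) (3,8) (4,2) (5,5) (6,1) (7,6) (8,4)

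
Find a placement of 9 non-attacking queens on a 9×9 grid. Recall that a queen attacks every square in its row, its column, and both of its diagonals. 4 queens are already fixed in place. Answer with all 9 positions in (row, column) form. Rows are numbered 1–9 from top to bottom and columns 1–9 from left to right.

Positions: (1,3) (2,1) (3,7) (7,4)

(1,3) (2,1) (3,7) (4,2) (5,8) (6,6) (7,4) (8,9) (9,5)

Row 4: attacked by (1,3)→{3,6}; (2,1)→{1,3}; (3,7)→{6,7,8}; (7,4)→{1,4,7}. Safe: 2, 5, 9. Place at column 2.
Row 5: attacked by (1,3)→{3,7}; (2,1)→{1,4}; (3,7)→{5,7,9}; (4,2)→{1,2,3}; (7,4)→{2,4,6}. Safe: 8. Place at column 8.
Row 6: attacked by (1,3)→{3,8}; (2,1)→{1,5}; (3,7)→{4,7}; (4,2)→{2,4}; (5,8)→{7,8,9}; (7,4)→{3,4,5}. Safe: 6. Place at column 6.
Row 8: attacked by (1,3)→{3}; (2,1)→{1,7}; (3,7)→{2,7}; (4,2)→{2,6}; (5,8)→{5,8}; (6,6)→{4,6,8}; (7,4)→{3,4,5}. Safe: 9. Place at column 9.
Row 9: attacked by (1,3)→{3}; (2,1)→{1,8}; (3,7)→{1,7}; (4,2)→{2,7}; (5,8)→{4,8}; (6,6)→{3,6,9}; (7,4)→{2,4,6}; (8,9)→{8,9}. Safe: 5. Place at column 5.
Columns [3, 1, 7, 2, 8, 6, 4, 9, 5], r−c [-2, 1, -4, 2, -3, 0, 3, -1, 4], r+c [4, 3, 10, 6, 13, 12, 11, 17, 14] are all distinct, so no two queens attack.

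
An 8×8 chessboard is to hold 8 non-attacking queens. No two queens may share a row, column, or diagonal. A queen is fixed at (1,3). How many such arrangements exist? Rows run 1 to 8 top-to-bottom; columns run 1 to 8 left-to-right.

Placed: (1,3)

16

Branch on row 2: col 1 → 1; col 5 → 4; col 6 → 8; col 7 → 2; col 8 → 1.
Sum: 1 + 4 + 8 + 2 + 1 = 16.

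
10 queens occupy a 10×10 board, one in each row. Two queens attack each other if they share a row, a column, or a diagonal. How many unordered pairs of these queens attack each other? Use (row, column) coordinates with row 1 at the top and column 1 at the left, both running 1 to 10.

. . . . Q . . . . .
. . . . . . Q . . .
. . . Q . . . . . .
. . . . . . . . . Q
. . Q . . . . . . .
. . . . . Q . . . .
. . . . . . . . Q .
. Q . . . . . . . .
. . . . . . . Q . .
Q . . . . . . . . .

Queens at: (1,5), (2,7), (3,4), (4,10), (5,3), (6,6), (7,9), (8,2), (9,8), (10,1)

0

All columns are distinct and no two queens satisfy |Δrow| = |Δcol|, so no pair attacks.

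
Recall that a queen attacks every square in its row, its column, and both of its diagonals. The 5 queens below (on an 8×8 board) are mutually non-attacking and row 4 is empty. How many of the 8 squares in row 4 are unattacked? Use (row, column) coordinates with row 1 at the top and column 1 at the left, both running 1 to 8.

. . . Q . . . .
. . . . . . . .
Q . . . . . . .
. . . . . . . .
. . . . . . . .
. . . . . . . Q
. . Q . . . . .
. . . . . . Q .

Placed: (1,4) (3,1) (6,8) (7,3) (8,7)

1

(1,4) attacks row 4 at column 4 and diagonals 1, 7.
(3,1) attacks row 4 at column 1 and diagonals 2.
(6,8) attacks row 4 at column 8 and diagonals 6.
(7,3) attacks row 4 at column 3 and diagonals 6.
(8,7) attacks row 4 at column 7 and diagonals 3.
Attacked columns: {1, 2, 3, 4, 6, 7, 8}. Safe: {5}.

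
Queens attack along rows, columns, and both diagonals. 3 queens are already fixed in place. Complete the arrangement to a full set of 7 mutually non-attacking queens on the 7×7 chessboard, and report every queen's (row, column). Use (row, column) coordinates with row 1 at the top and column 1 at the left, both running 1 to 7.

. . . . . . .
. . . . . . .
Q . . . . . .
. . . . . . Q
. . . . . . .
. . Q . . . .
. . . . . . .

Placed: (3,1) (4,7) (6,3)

(1,2) (2,4) (3,1) (4,7) (5,5) (6,3) (7,6)

Row 1: attacked by (3,1)→{1,3}; (4,7)→{4,7}; (6,3)→{3}. Safe: 2, 5, 6. Place at column 2.
Row 2: attacked by (1,2)→{1,2,3}; (3,1)→{1,2}; (4,7)→{5,7}; (6,3)→{3,7}. Safe: 4, 6. Place at column 4.
Row 5: attacked by (1,2)→{2,6}; (2,4)→{1,4,7}; (3,1)→{1,3}; (4,7)→{6,7}; (6,3)→{2,3,4}. Safe: 5. Place at column 5.
Row 7: attacked by (1,2)→{2}; (2,4)→{4}; (3,1)→{1,5}; (4,7)→{4,7}; (5,5)→{3,5,7}; (6,3)→{2,3,4}. Safe: 6. Place at column 6.
Columns [2, 4, 1, 7, 5, 3, 6], r−c [-1, -2, 2, -3, 0, 3, 1], r+c [3, 6, 4, 11, 10, 9, 13] are all distinct, so no two queens attack.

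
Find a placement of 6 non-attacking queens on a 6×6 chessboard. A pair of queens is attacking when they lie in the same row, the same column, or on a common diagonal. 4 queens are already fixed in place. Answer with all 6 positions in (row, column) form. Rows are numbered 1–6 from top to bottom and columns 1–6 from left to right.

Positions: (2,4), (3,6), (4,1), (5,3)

(1,2) (2,4) (3,6) (4,1) (5,3) (6,5)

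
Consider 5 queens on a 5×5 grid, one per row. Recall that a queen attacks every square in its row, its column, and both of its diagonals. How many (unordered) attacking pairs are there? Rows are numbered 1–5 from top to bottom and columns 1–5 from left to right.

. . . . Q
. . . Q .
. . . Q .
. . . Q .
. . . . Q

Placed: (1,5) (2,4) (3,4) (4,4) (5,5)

Same column: (1,5)–(5,5) (column 5); (2,4)–(3,4) (column 4); (2,4)–(4,4) (column 4); (3,4)–(4,4) (column 4).
Same diagonal: (1,5)–(2,4) (|1−2| = |5−4| = 1); (4,4)–(5,5) (|4−5| = |4−5| = 1).
Total attacking pairs: 6.

6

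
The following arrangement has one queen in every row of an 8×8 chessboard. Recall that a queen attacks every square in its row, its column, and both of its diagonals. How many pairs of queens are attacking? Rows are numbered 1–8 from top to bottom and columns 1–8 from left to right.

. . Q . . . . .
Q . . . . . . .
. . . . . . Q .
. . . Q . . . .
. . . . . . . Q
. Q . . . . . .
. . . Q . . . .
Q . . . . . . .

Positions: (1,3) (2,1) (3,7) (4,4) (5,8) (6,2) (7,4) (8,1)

3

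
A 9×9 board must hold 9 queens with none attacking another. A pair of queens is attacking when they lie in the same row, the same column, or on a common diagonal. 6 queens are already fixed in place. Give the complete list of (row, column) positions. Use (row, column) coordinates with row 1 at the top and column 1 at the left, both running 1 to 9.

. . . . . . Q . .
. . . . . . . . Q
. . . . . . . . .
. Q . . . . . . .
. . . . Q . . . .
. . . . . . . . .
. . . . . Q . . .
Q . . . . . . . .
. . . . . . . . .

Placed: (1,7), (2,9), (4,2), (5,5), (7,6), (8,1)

(1,7) (2,9) (3,4) (4,2) (5,5) (6,8) (7,6) (8,1) (9,3)

Row 3: attacked by (1,7)→{5,7,9}; (2,9)→{8,9}; (4,2)→{1,2,3}; (5,5)→{3,5,7}; (7,6)→{2,6}; (8,1)→{1,6}. Safe: 4. Place at column 4.
Row 6: attacked by (1,7)→{2,7}; (2,9)→{5,9}; (3,4)→{1,4,7}; (4,2)→{2,4}; (5,5)→{4,5,6}; (7,6)→{5,6,7}; (8,1)→{1,3}. Safe: 8. Place at column 8.
Row 9: attacked by (1,7)→{7}; (2,9)→{2,9}; (3,4)→{4}; (4,2)→{2,7}; (5,5)→{1,5,9}; (6,8)→{5,8}; (7,6)→{4,6,8}; (8,1)→{1,2}. Safe: 3. Place at column 3.
Columns [7, 9, 4, 2, 5, 8, 6, 1, 3], r−c [-6, -7, -1, 2, 0, -2, 1, 7, 6], r+c [8, 11, 7, 6, 10, 14, 13, 9, 12] are all distinct, so no two queens attack.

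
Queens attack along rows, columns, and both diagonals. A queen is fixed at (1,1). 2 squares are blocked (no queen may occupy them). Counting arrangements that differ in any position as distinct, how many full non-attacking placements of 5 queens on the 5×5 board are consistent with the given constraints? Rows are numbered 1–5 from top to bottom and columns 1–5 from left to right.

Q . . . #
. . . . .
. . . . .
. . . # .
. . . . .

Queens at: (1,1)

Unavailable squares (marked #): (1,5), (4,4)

Branch on row 2: col 3 → 1; col 4 → 1; col 5 → 0.
Sum: 1 + 1 + 0 = 2.

2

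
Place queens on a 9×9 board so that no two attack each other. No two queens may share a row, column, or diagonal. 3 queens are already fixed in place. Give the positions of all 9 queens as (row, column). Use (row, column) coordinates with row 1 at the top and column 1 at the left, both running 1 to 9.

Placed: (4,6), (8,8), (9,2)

Row 1: attacked by (4,6)→{3,6,9}; (8,8)→{1,8}; (9,2)→{2}. Safe: 4, 5, 7. Place at column 7.
Row 2: attacked by (1,7)→{6,7,8}; (4,6)→{4,6,8}; (8,8)→{2,8}; (9,2)→{2,9}. Safe: 1, 3, 5. Place at column 1.
Row 3: attacked by (1,7)→{5,7,9}; (2,1)→{1,2}; (4,6)→{5,6,7}; (8,8)→{3,8}; (9,2)→{2,8}. Safe: 4. Place at column 4.
Row 5: attacked by (1,7)→{3,7}; (2,1)→{1,4}; (3,4)→{2,4,6}; (4,6)→{5,6,7}; (8,8)→{5,8}; (9,2)→{2,6}. Safe: 9. Place at column 9.
Row 6: attacked by (1,7)→{2,7}; (2,1)→{1,5}; (3,4)→{1,4,7}; (4,6)→{4,6,8}; (5,9)→{8,9}; (8,8)→{6,8}; (9,2)→{2,5}. Safe: 3. Place at column 3.
Row 7: attacked by (1,7)→{1,7}; (2,1)→{1,6}; (3,4)→{4,8}; (4,6)→{3,6,9}; (5,9)→{7,9}; (6,3)→{2,3,4}; (8,8)→{7,8,9}; (9,2)→{2,4}. Safe: 5. Place at column 5.
Columns [7, 1, 4, 6, 9, 3, 5, 8, 2], r−c [-6, 1, -1, -2, -4, 3, 2, 0, 7], r+c [8, 3, 7, 10, 14, 9, 12, 16, 11] are all distinct, so no two queens attack.

(1,7) (2,1) (3,4) (4,6) (5,9) (6,3) (7,5) (8,8) (9,2)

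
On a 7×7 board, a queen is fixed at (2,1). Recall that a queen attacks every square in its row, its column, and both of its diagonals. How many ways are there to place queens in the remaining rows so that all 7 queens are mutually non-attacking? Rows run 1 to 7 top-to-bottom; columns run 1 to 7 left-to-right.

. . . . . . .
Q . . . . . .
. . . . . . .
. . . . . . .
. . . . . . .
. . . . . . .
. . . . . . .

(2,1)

Branch on row 1: col 3 → 2; col 4 → 2; col 5 → 2; col 6 → 1; col 7 → 0.
Sum: 2 + 2 + 2 + 1 + 0 = 7.

7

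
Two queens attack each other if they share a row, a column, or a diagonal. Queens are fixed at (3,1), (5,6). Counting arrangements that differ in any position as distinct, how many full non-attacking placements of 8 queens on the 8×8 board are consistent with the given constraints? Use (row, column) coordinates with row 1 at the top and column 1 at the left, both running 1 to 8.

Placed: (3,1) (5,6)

Branch on row 1: col 4 → 1; col 5 → 0; col 7 → 0; col 8 → 1.
Sum: 1 + 0 + 0 + 1 = 2.

2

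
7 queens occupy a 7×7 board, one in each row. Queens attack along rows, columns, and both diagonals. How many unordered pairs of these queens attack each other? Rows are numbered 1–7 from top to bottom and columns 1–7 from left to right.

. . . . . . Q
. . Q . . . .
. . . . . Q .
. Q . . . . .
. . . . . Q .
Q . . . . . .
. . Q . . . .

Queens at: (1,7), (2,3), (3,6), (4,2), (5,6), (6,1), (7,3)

Same column: (2,3)–(7,3) (column 3); (3,6)–(5,6) (column 6).
Same diagonal: (2,3)–(5,6) (|2−5| = |3−6| = 3).
Total attacking pairs: 3.

3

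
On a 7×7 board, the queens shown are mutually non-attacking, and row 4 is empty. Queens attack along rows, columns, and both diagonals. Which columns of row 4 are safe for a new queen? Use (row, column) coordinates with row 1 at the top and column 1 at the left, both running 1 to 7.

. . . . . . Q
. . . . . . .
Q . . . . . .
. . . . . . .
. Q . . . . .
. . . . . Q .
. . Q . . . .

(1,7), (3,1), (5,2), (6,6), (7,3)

columns 5

(1,7) attacks row 4 at column 7 and diagonals 4.
(3,1) attacks row 4 at column 1 and diagonals 2.
(5,2) attacks row 4 at column 2 and diagonals 1, 3.
(6,6) attacks row 4 at column 6 and diagonals 4.
(7,3) attacks row 4 at column 3 and diagonals 6.
Attacked columns: {1, 2, 3, 4, 6, 7}. Safe: {5}.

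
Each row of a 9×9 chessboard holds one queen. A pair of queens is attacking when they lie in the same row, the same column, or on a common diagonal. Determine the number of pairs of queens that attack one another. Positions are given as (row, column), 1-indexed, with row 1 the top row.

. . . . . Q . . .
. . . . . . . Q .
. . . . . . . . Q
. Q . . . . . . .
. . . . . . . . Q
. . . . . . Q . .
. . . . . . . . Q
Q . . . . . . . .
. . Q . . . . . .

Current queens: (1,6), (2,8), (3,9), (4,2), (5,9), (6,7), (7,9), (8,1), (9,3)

Same column: (3,9)–(5,9) (column 9); (3,9)–(7,9) (column 9); (5,9)–(7,9) (column 9).
Same diagonal: (2,8)–(3,9) (|2−3| = |8−9| = 1); (3,9)–(9,3) (|3−9| = |9−3| = 6).
Total attacking pairs: 5.

5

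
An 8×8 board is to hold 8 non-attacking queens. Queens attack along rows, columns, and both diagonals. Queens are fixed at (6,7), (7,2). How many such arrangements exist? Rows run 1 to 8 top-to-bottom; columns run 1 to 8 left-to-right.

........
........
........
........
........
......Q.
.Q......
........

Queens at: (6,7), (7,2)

5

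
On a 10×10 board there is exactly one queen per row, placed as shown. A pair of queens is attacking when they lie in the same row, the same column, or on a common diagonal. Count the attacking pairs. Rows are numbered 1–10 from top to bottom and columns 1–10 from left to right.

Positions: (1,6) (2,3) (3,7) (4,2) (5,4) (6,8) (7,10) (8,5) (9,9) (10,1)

0

All columns are distinct and no two queens satisfy |Δrow| = |Δcol|, so no pair attacks.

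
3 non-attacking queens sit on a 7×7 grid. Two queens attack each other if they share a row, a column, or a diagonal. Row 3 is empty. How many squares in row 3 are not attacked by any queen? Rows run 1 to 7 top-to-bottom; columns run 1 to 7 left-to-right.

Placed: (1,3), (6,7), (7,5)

(1,3) attacks row 3 at column 3 and diagonals 1, 5.
(6,7) attacks row 3 at column 7 and diagonals 4.
(7,5) attacks row 3 at column 5 and diagonals 1.
Attacked columns: {1, 3, 4, 5, 7}. Safe: {2, 6}.

2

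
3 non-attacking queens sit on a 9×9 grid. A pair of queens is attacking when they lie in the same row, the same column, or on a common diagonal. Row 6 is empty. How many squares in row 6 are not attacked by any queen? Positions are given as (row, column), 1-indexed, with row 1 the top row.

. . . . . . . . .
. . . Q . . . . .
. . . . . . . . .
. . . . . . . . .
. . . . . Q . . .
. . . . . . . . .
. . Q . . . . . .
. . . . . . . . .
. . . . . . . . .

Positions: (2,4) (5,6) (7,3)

2

(2,4) attacks row 6 at column 4 and diagonals 8.
(5,6) attacks row 6 at column 6 and diagonals 5, 7.
(7,3) attacks row 6 at column 3 and diagonals 2, 4.
Attacked columns: {2, 3, 4, 5, 6, 7, 8}. Safe: {1, 9}.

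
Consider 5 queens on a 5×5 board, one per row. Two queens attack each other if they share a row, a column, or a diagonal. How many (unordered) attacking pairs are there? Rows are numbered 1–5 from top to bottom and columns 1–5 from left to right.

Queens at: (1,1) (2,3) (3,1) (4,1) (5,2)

5

Same column: (1,1)–(3,1) (column 1); (1,1)–(4,1) (column 1); (3,1)–(4,1) (column 1).
Same diagonal: (2,3)–(4,1) (|2−4| = |3−1| = 2); (4,1)–(5,2) (|4−5| = |1−2| = 1).
Total attacking pairs: 5.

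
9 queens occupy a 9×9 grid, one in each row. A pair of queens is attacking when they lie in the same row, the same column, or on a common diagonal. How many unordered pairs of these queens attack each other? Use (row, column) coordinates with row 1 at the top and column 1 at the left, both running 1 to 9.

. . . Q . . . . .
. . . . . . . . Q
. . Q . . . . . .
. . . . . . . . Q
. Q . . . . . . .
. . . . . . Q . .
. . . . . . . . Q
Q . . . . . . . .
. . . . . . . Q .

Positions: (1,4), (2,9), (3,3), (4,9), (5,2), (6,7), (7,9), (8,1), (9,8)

Same column: (2,9)–(4,9) (column 9); (2,9)–(7,9) (column 9); (4,9)–(7,9) (column 9).
Same diagonal: (4,9)–(6,7) (|4−6| = |9−7| = 2).
Total attacking pairs: 4.

4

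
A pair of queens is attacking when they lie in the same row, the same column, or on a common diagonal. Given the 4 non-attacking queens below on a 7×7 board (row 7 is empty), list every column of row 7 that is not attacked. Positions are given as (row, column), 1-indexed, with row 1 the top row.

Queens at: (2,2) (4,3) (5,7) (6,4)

(2,2) attacks row 7 at column 2 and diagonals 7.
(4,3) attacks row 7 at column 3 and diagonals 6.
(5,7) attacks row 7 at column 7 and diagonals 5.
(6,4) attacks row 7 at column 4 and diagonals 3, 5.
Attacked columns: {2, 3, 4, 5, 6, 7}. Safe: {1}.

columns 1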